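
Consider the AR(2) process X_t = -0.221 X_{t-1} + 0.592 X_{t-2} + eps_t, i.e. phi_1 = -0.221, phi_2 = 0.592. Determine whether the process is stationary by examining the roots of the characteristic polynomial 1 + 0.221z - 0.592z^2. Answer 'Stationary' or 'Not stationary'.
\text{Stationary}

The AR(p) characteristic polynomial is P(z) = 1 + 0.221z - 0.592z^2.
Stationarity requires all roots to lie outside the unit circle, i.e. |z| > 1 for every root.
Set 1 + (0.221) z + (-0.592) z^2 = 0, i.e. a z^2 + b z + c = 0 with a = -0.592, b = 0.221, c = 1.
Discriminant D = b^2 - 4ac = (0.221)^2 - 4*(-0.592)*1 = 0.048841 - (-2.368) = 2.416841.
D >= 0, so the roots are real: z = (-b +/- sqrt(D)) / (2a) = (-0.221 +/- 1.554619) / (-1.184).
  z_1 = (-0.221 + 1.554619) / (-1.184) = -1.1264,   |z_1| = 1.1264.
  z_2 = (-0.221 - 1.554619) / (-1.184) = 1.4997,   |z_2| = 1.4997.
Moduli of all roots: 1.1264, 1.4997.
All moduli strictly greater than 1? Yes.
Verdict: Stationary.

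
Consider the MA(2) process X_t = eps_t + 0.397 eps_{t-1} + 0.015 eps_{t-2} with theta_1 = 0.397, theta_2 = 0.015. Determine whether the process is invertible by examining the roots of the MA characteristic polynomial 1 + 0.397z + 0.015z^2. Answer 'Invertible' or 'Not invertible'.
\text{Invertible}

The MA(q) characteristic polynomial is P(z) = 1 + 0.397z + 0.015z^2.
Invertibility requires all roots to lie outside the unit circle, i.e. |z| > 1 for every root.
Set 1 + (0.397) z + (0.015) z^2 = 0, i.e. a z^2 + b z + c = 0 with a = 0.015, b = 0.397, c = 1.
Discriminant D = b^2 - 4ac = (0.397)^2 - 4*(0.015)*1 = 0.157609 - (0.06) = 0.097609.
D >= 0, so the roots are real: z = (-b +/- sqrt(D)) / (2a) = (-0.397 +/- 0.312424) / (0.03).
  z_1 = (-0.397 + 0.312424) / (0.03) = -2.8192,   |z_1| = 2.8192.
  z_2 = (-0.397 - 0.312424) / (0.03) = -23.6475,   |z_2| = 23.6475.
Moduli of all roots: 2.8192, 23.6475.
All moduli strictly greater than 1? Yes.
Verdict: Invertible.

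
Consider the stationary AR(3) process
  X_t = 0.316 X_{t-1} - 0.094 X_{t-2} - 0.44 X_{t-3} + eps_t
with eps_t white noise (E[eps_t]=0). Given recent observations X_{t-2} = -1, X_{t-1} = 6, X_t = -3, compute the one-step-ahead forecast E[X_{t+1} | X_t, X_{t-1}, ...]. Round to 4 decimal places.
E[X_{t+1} \mid \mathcal F_t] = -1.0720

For an AR(p) model X_t = c + sum_i phi_i X_{t-i} + eps_t, the
one-step-ahead conditional mean is
  E[X_{t+1} | X_t, ...] = c + sum_i phi_i X_{t+1-i}.
Substitute known values:
  E[X_{t+1} | ...] = (0.316) * (-3) + (-0.094) * (6) + (-0.44) * (-1)
                   = -1.0720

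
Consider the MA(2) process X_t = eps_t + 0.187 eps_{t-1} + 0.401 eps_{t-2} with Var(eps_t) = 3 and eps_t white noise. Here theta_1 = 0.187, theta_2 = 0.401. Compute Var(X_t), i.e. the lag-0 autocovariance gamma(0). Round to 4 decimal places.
\gamma(0) = 3.5873

For an MA(q) process X_t = eps_t + sum_i theta_i eps_{t-i} with
Var(eps_t) = sigma^2, the variance is
  gamma(0) = sigma^2 * (1 + sum_i theta_i^2).
  sum_i theta_i^2 = (0.187)^2 + (0.401)^2 = 0.034969 + 0.160801 = 0.19577.
  gamma(0) = 3 * (1 + 0.19577) = 3 * 1.19577 = 3.58731, which rounds to 3.5873.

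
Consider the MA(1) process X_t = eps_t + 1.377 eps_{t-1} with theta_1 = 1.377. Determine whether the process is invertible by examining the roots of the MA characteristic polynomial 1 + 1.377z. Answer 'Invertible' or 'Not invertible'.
\text{Not invertible}

The MA(q) characteristic polynomial is P(z) = 1 + 1.377z.
Invertibility requires all roots to lie outside the unit circle, i.e. |z| > 1 for every root.
This is linear in z: 1 + (1.377) z = 0  =>  z = -1/(1.377) = -0.726216,  |z| = 0.726216.
Moduli of all roots: 0.7262.
All moduli strictly greater than 1? No.
Verdict: Not invertible.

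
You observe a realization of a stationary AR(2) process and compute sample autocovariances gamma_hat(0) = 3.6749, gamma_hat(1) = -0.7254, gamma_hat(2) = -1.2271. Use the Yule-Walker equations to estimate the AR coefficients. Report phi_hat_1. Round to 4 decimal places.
\hat\phi_{1} = -0.2740

The Yule-Walker equations for an AR(p) process read, in matrix form,
  Gamma_p phi = r_p,   with   (Gamma_p)_{ij} = gamma(|i - j|),
                       (r_p)_i = gamma(i),   i,j = 1..p.
Substitute the sample gammas (Toeplitz matrix and right-hand side of size 2):
  Gamma_p = [[3.6749, -0.7254], [-0.7254, 3.6749]]
  r_p     = [-0.7254, -1.2271]
Written out:
  3.6749 phi_1 - 0.7254 phi_2 = -0.7254
  -0.7254 phi_1 + 3.6749 phi_2 = -1.2271
Solve by Cramer's rule:
  det = gamma(0)^2 - gamma(1)^2 = (3.6749)^2 - (-0.7254)^2 = 13.50489001 - 0.52620516 = 12.97868485
  phi_hat_1 = [gamma(1) gamma(0) - gamma(1) gamma(2)] / det = [(-0.7254)(3.6749) - (-0.7254)(-1.2271)] / 12.97868485 = -3.5559108 / 12.97868485 = -0.274
  phi_hat_2 = [gamma(0) gamma(2) - gamma(1)^2] / det = [(3.6749)(-1.2271) - (-0.7254)^2] / 12.97868485 = -5.03567495 / 12.97868485 = -0.388
So phi_hat = [-0.2740, -0.3880].
Therefore phi_hat_1 = -0.2740.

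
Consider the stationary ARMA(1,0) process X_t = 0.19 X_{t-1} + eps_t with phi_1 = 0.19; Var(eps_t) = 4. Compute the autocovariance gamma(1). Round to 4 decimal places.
\gamma(1) = 0.7885

Multiply the model equation by X_{t-k} and take expectations. With theta_0 = psi_0 = 1 and psi_j the MA(infinity) weights, this gives
  gamma(k) - sum_i phi_i gamma(k-i) = c_k,
  c_k = sigma^2 * sum_{j=k..q} theta_j psi_{j-k}   (c_k = 0 for k > q),
using gamma(-m) = gamma(m).
Pure AR (q = 0): c_0 = sigma^2 = 4, c_k = 0 for k >= 1.
Equations for k = 0 and k = 1 (AR order 1):
  gamma(0) = phi_1 gamma(1) + c_0
  gamma(1) = phi_1 gamma(0) + c_1
Substituting the second into the first: gamma(0) (1 - phi_1^2) = c_0 + phi_1 c_1, so
  gamma(0) = c_0 / (1 - phi_1^2) = 4 / (1 - (0.19)^2) = 4 / 0.9639 = 4.149808.
  gamma(1) = phi_1 gamma(0) = (0.19)(4.149808) = 0.788464.
Therefore gamma(1) = 0.7885 (to 4 decimal places).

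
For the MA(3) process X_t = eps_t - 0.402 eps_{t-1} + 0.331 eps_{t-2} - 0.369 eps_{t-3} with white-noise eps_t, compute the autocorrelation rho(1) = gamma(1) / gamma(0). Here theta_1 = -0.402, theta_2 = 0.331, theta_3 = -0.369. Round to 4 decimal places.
\rho(1) = -0.4670

For an MA(q) process with theta_0 = 1, the autocovariance is
  gamma(k) = sigma^2 * sum_{i=0..q-k} theta_i * theta_{i+k},
and rho(k) = gamma(k) / gamma(0). Sigma^2 cancels.
  numerator   = (1)*(-0.402) + (-0.402)*(0.331) + (0.331)*(-0.369) = -0.657201.
  denominator = (1)^2 + (-0.402)^2 + (0.331)^2 + (-0.369)^2 = 1.407326.
  rho(1) = -0.657201 / 1.407326 = -0.4670.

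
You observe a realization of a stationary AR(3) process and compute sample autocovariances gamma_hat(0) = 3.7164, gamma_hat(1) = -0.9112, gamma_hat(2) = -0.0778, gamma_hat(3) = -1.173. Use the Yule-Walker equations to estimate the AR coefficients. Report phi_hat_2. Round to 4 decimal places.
\hat\phi_{2} = -0.1840

The Yule-Walker equations for an AR(p) process read, in matrix form,
  Gamma_p phi = r_p,   with   (Gamma_p)_{ij} = gamma(|i - j|),
                       (r_p)_i = gamma(i),   i,j = 1..p.
Substitute the sample gammas (Toeplitz matrix and right-hand side of size 3):
  Gamma_p = [[3.7164, -0.9112, -0.0778], [-0.9112, 3.7164, -0.9112], [-0.0778, -0.9112, 3.7164]]
  r_p     = [-0.9112, -0.0778, -1.173]
Written out (R1..R3):
  (R1) 3.7164 phi_1 - 0.9112 phi_2 - 0.0778 phi_3 = -0.9112
  (R2) -0.9112 phi_1 + 3.7164 phi_2 - 0.9112 phi_3 = -0.0778
  (R3) -0.0778 phi_1 - 0.9112 phi_2 + 3.7164 phi_3 = -1.173
Gaussian elimination:
  R2 <- R2 - (-0.9112/3.7164) R1 = R2 - (-0.245184) R1:  3.492989 phi_2 - 0.930275 phi_3 = -0.301211
  R3 <- R3 - (-0.0778/3.7164) R1 = R3 - (-0.020934) R1:  -0.930275 phi_2 + 3.714771 phi_3 = -1.192075
  R3 <- R3 - (-0.930275/3.492989) R2 = R3 - (-0.266326) R2:  3.467014 phi_3 = -1.272296
Back-substitution:
  phi_hat_3 = -1.272296 / 3.467014 = -0.366972
  phi_hat_2 = (-0.301211 - (-0.930275)(-0.366972)) / 3.492989 = -0.183967
  phi_hat_1 = (-0.9112 - (-0.9112)(-0.183967) - (-0.0778)(-0.366972)) / 3.7164 = -0.297972
So phi_hat = [-0.2980, -0.1840, -0.3670].
Therefore phi_hat_2 = -0.1840.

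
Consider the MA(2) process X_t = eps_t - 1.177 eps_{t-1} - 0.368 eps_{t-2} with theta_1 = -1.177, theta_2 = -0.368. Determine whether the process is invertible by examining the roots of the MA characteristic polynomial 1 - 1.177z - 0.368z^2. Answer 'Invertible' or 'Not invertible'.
\text{Not invertible}

The MA(q) characteristic polynomial is P(z) = 1 - 1.177z - 0.368z^2.
Invertibility requires all roots to lie outside the unit circle, i.e. |z| > 1 for every root.
Set 1 + (-1.177) z + (-0.368) z^2 = 0, i.e. a z^2 + b z + c = 0 with a = -0.368, b = -1.177, c = 1.
Discriminant D = b^2 - 4ac = (-1.177)^2 - 4*(-0.368)*1 = 1.385329 - (-1.472) = 2.857329.
D >= 0, so the roots are real: z = (-b +/- sqrt(D)) / (2a) = (1.177 +/- 1.690364) / (-0.736).
  z_1 = (1.177 + 1.690364) / (-0.736) = -3.8959,   |z_1| = 3.8959.
  z_2 = (1.177 - 1.690364) / (-0.736) = 0.6975,   |z_2| = 0.6975.
Moduli of all roots: 3.8959, 0.6975.
All moduli strictly greater than 1? No.
Verdict: Not invertible.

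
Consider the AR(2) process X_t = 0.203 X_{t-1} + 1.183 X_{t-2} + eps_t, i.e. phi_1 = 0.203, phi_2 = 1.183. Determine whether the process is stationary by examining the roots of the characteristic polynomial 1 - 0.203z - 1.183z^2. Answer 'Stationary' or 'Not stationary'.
\text{Not stationary}

The AR(p) characteristic polynomial is P(z) = 1 - 0.203z - 1.183z^2.
Stationarity requires all roots to lie outside the unit circle, i.e. |z| > 1 for every root.
Set 1 + (-0.203) z + (-1.183) z^2 = 0, i.e. a z^2 + b z + c = 0 with a = -1.183, b = -0.203, c = 1.
Discriminant D = b^2 - 4ac = (-0.203)^2 - 4*(-1.183)*1 = 0.041209 - (-4.732) = 4.773209.
D >= 0, so the roots are real: z = (-b +/- sqrt(D)) / (2a) = (0.203 +/- 2.184767) / (-2.366).
  z_1 = (0.203 + 2.184767) / (-2.366) = -1.0092,   |z_1| = 1.0092.
  z_2 = (0.203 - 2.184767) / (-2.366) = 0.8376,   |z_2| = 0.8376.
Moduli of all roots: 1.0092, 0.8376.
All moduli strictly greater than 1? No.
Verdict: Not stationary.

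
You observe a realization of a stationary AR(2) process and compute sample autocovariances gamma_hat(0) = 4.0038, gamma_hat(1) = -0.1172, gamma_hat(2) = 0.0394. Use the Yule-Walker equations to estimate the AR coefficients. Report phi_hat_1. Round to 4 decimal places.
\hat\phi_{1} = -0.0290

The Yule-Walker equations for an AR(p) process read, in matrix form,
  Gamma_p phi = r_p,   with   (Gamma_p)_{ij} = gamma(|i - j|),
                       (r_p)_i = gamma(i),   i,j = 1..p.
Substitute the sample gammas (Toeplitz matrix and right-hand side of size 2):
  Gamma_p = [[4.0038, -0.1172], [-0.1172, 4.0038]]
  r_p     = [-0.1172, 0.0394]
Written out:
  4.0038 phi_1 - 0.1172 phi_2 = -0.1172
  -0.1172 phi_1 + 4.0038 phi_2 = 0.0394
Solve by Cramer's rule:
  det = gamma(0)^2 - gamma(1)^2 = (4.0038)^2 - (-0.1172)^2 = 16.03041444 - 0.01373584 = 16.0166786
  phi_hat_1 = [gamma(1) gamma(0) - gamma(1) gamma(2)] / det = [(-0.1172)(4.0038) - (-0.1172)(0.0394)] / 16.0166786 = -0.46462768 / 16.0166786 = -0.029
  phi_hat_2 = [gamma(0) gamma(2) - gamma(1)^2] / det = [(4.0038)(0.0394) - (-0.1172)^2] / 16.0166786 = 0.14401388 / 16.0166786 = 0.009
So phi_hat = [-0.0290, 0.0090].
Therefore phi_hat_1 = -0.0290.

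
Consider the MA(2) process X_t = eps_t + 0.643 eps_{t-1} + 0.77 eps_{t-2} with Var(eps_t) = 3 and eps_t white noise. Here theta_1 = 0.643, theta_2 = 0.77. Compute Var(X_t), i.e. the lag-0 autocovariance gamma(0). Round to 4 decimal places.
\gamma(0) = 6.0190

For an MA(q) process X_t = eps_t + sum_i theta_i eps_{t-i} with
Var(eps_t) = sigma^2, the variance is
  gamma(0) = sigma^2 * (1 + sum_i theta_i^2).
  sum_i theta_i^2 = (0.643)^2 + (0.77)^2 = 0.413449 + 0.5929 = 1.006349.
  gamma(0) = 3 * (1 + 1.006349) = 3 * 2.006349 = 6.019047, which rounds to 6.0190.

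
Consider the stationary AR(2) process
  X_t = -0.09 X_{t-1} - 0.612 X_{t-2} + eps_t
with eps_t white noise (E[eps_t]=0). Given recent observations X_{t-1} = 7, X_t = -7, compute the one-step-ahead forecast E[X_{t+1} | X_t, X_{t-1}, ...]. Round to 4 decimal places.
E[X_{t+1} \mid \mathcal F_t] = -3.6540

For an AR(p) model X_t = c + sum_i phi_i X_{t-i} + eps_t, the
one-step-ahead conditional mean is
  E[X_{t+1} | X_t, ...] = c + sum_i phi_i X_{t+1-i}.
Substitute known values:
  E[X_{t+1} | ...] = (-0.09) * (-7) + (-0.612) * (7)
                   = -3.6540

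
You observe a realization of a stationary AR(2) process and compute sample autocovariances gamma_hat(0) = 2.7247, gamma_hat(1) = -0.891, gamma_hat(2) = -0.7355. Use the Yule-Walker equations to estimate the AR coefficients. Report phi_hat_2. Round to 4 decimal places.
\hat\phi_{2} = -0.4220

The Yule-Walker equations for an AR(p) process read, in matrix form,
  Gamma_p phi = r_p,   with   (Gamma_p)_{ij} = gamma(|i - j|),
                       (r_p)_i = gamma(i),   i,j = 1..p.
Substitute the sample gammas (Toeplitz matrix and right-hand side of size 2):
  Gamma_p = [[2.7247, -0.891], [-0.891, 2.7247]]
  r_p     = [-0.891, -0.7355]
Written out:
  2.7247 phi_1 - 0.891 phi_2 = -0.891
  -0.891 phi_1 + 2.7247 phi_2 = -0.7355
Solve by Cramer's rule:
  det = gamma(0)^2 - gamma(1)^2 = (2.7247)^2 - (-0.891)^2 = 7.42399009 - 0.793881 = 6.63010909
  phi_hat_1 = [gamma(1) gamma(0) - gamma(1) gamma(2)] / det = [(-0.891)(2.7247) - (-0.891)(-0.7355)] / 6.63010909 = -3.0830382 / 6.63010909 = -0.465
  phi_hat_2 = [gamma(0) gamma(2) - gamma(1)^2] / det = [(2.7247)(-0.7355) - (-0.891)^2] / 6.63010909 = -2.79789785 / 6.63010909 = -0.422
So phi_hat = [-0.4650, -0.4220].
Therefore phi_hat_2 = -0.4220.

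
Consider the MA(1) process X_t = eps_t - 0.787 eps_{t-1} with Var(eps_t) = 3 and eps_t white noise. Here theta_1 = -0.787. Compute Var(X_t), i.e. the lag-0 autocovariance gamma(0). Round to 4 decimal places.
\gamma(0) = 4.8581

For an MA(q) process X_t = eps_t + sum_i theta_i eps_{t-i} with
Var(eps_t) = sigma^2, the variance is
  gamma(0) = sigma^2 * (1 + sum_i theta_i^2).
  sum_i theta_i^2 = (-0.787)^2 = 0.619369.
  gamma(0) = 3 * (1 + 0.619369) = 3 * 1.619369 = 4.858107, which rounds to 4.8581.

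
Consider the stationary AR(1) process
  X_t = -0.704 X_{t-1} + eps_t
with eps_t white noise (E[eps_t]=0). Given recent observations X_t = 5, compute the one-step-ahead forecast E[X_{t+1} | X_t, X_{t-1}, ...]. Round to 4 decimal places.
E[X_{t+1} \mid \mathcal F_t] = -3.5200

For an AR(p) model X_t = c + sum_i phi_i X_{t-i} + eps_t, the
one-step-ahead conditional mean is
  E[X_{t+1} | X_t, ...] = c + sum_i phi_i X_{t+1-i}.
Substitute known values:
  E[X_{t+1} | ...] = (-0.704) * (5)
                   = -3.5200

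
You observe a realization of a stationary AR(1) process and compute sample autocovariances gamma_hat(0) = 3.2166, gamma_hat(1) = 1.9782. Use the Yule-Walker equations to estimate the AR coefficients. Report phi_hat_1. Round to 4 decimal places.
\hat\phi_{1} = 0.6150

The Yule-Walker equations for an AR(p) process read, in matrix form,
  Gamma_p phi = r_p,   with   (Gamma_p)_{ij} = gamma(|i - j|),
                       (r_p)_i = gamma(i),   i,j = 1..p.
Substitute the sample gammas (Toeplitz matrix and right-hand side of size 1):
  Gamma_p = [[3.2166]]
  r_p     = [1.9782]
With p = 1 this is the single equation gamma(0) phi_1 = gamma(1):
  phi_hat_1 = gamma(1) / gamma(0) = 1.9782 / 3.2166 = 0.6150.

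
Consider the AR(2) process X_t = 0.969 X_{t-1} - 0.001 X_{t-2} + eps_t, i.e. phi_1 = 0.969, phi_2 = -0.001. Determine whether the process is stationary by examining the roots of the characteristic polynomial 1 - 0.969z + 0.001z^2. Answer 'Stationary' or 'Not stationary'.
\text{Stationary}

The AR(p) characteristic polynomial is P(z) = 1 - 0.969z + 0.001z^2.
Stationarity requires all roots to lie outside the unit circle, i.e. |z| > 1 for every root.
Set 1 + (-0.969) z + (0.001) z^2 = 0, i.e. a z^2 + b z + c = 0 with a = 0.001, b = -0.969, c = 1.
Discriminant D = b^2 - 4ac = (-0.969)^2 - 4*(0.001)*1 = 0.938961 - (0.004) = 0.934961.
D >= 0, so the roots are real: z = (-b +/- sqrt(D)) / (2a) = (0.969 +/- 0.966934) / (0.002).
  z_1 = (0.969 + 0.966934) / (0.002) = 967.9669,   |z_1| = 967.9669.
  z_2 = (0.969 - 0.966934) / (0.002) = 1.0331,   |z_2| = 1.0331.
Moduli of all roots: 967.9669, 1.0331.
All moduli strictly greater than 1? Yes.
Verdict: Stationary.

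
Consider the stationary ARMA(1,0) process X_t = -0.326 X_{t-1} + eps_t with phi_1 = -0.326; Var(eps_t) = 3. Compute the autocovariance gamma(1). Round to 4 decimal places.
\gamma(1) = -1.0943

Multiply the model equation by X_{t-k} and take expectations. With theta_0 = psi_0 = 1 and psi_j the MA(infinity) weights, this gives
  gamma(k) - sum_i phi_i gamma(k-i) = c_k,
  c_k = sigma^2 * sum_{j=k..q} theta_j psi_{j-k}   (c_k = 0 for k > q),
using gamma(-m) = gamma(m).
Pure AR (q = 0): c_0 = sigma^2 = 3, c_k = 0 for k >= 1.
Equations for k = 0 and k = 1 (AR order 1):
  gamma(0) = phi_1 gamma(1) + c_0
  gamma(1) = phi_1 gamma(0) + c_1
Substituting the second into the first: gamma(0) (1 - phi_1^2) = c_0 + phi_1 c_1, so
  gamma(0) = c_0 / (1 - phi_1^2) = 3 / (1 - (-0.326)^2) = 3 / 0.893724 = 3.356741.
  gamma(1) = phi_1 gamma(0) = (-0.326)(3.356741) = -1.094298.
Therefore gamma(1) = -1.0943 (to 4 decimal places).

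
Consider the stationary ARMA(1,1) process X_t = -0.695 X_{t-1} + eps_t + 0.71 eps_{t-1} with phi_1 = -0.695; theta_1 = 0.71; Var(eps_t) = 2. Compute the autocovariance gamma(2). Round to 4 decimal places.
\gamma(2) = -0.0204

Multiply the model equation by X_{t-k} and take expectations. With theta_0 = psi_0 = 1 and psi_j the MA(infinity) weights, this gives
  gamma(k) - sum_i phi_i gamma(k-i) = c_k,
  c_k = sigma^2 * sum_{j=k..q} theta_j psi_{j-k}   (c_k = 0 for k > q),
using gamma(-m) = gamma(m).
psi-weights needed (psi_j = theta_j + sum_i phi_i psi_{j-i}):
  psi_1 = theta_1 + phi_1 = 0.71 + (-0.695) = 0.015
Right-hand sides:
  c_0 = sigma^2 (1 + theta_1 psi_1) = 2 * (1 + (0.71)(0.015)) = 2 * 1.01065 = 2.0213
  c_1 = sigma^2 theta_1 = 2 * (0.71) = 1.42
  c_2 = 0
Equations for k = 0 and k = 1 (AR order 1):
  gamma(0) = phi_1 gamma(1) + c_0
  gamma(1) = phi_1 gamma(0) + c_1
Substituting the second into the first: gamma(0) (1 - phi_1^2) = c_0 + phi_1 c_1, so
  gamma(0) = (c_0 + phi_1 c_1) / (1 - phi_1^2) = (2.0213 + (-0.695)(1.42)) / (1 - (-0.695)^2) = 1.0344 / 0.516975 = 2.00087.
  gamma(1) = phi_1 gamma(0) + c_1 = (-0.695)(2.00087) + (1.42) = 0.029395.
For k = 2 (> q): gamma(2) = phi_1 gamma(1) = (-0.695)(0.029395) = -0.02043.
Therefore gamma(2) = -0.0204 (to 4 decimal places).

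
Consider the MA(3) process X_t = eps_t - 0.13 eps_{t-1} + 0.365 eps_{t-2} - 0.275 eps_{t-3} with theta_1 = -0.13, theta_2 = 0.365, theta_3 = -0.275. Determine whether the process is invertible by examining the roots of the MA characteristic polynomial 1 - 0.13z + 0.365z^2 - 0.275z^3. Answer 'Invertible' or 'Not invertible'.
\text{Invertible}

The MA(q) characteristic polynomial is P(z) = 1 - 0.13z + 0.365z^2 - 0.275z^3.
Invertibility requires all roots to lie outside the unit circle, i.e. |z| > 1 for every root.
Degree 3: look for a simple real root z0 first, then factor out (1 - z/z0) and solve the remaining quadratic.
Testing z0 = 2: P(2) = 1 + (-0.13)(2) + (0.365)(2)^2 + (-0.275)(2)^3
  = 1 + (-0.26) + (1.46) + (-2.2) = 0.  So z_0 = 2 is a root, |z_0| = 2.
Divide out the factor (1 - 0.5 z) = (1 - z/z0) (since 1/z0 = 0.5):
  P(z) = (1 - 0.5 z)(1 + (0.37) z + (0.55) z^2)
  [check: z-coef 0.37 - (0.5) = -0.13; z^2-coef 0.55 - (0.5)(0.37) = 0.365; z^3-coef -(0.5)(0.55) = -0.275.]
Remaining roots from the quadratic factor 1 + (0.37) z + (0.55) z^2:
  Set 1 + (0.37) z + (0.55) z^2 = 0, i.e. a z^2 + b z + c = 0 with a = 0.55, b = 0.37, c = 1.
  Discriminant D = b^2 - 4ac = (0.37)^2 - 4*(0.55)*1 = 0.1369 - (2.2) = -2.0631.
  D < 0, so the roots are the complex-conjugate pair z = (-b +/- i sqrt(-D)) / (2a) = -0.3364 +/- 1.3058i.
  For a conjugate pair |z|^2 = z * conj(z) = (product of roots) = c/a = 1/(0.55) = 1.818182, so |z| = sqrt(1.818182) = 1.3484 for both roots.
Moduli of all roots: 2.0000, 1.3484, 1.3484.
All moduli strictly greater than 1? Yes.
Verdict: Invertible.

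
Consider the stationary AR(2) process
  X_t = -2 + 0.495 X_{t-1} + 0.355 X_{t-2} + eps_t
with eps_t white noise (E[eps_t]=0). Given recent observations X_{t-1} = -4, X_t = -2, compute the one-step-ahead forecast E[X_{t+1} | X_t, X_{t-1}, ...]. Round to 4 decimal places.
E[X_{t+1} \mid \mathcal F_t] = -4.4100

For an AR(p) model X_t = c + sum_i phi_i X_{t-i} + eps_t, the
one-step-ahead conditional mean is
  E[X_{t+1} | X_t, ...] = c + sum_i phi_i X_{t+1-i}.
Substitute known values:
  E[X_{t+1} | ...] = -2 + (0.495) * (-2) + (0.355) * (-4)
                   = -4.4100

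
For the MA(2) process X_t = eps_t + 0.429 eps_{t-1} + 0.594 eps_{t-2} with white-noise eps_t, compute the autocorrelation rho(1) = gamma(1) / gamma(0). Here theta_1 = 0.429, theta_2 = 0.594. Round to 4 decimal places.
\rho(1) = 0.4449

For an MA(q) process with theta_0 = 1, the autocovariance is
  gamma(k) = sigma^2 * sum_{i=0..q-k} theta_i * theta_{i+k},
and rho(k) = gamma(k) / gamma(0). Sigma^2 cancels.
  numerator   = (1)*(0.429) + (0.429)*(0.594) = 0.683826.
  denominator = (1)^2 + (0.429)^2 + (0.594)^2 = 1.536877.
  rho(1) = 0.683826 / 1.536877 = 0.4449.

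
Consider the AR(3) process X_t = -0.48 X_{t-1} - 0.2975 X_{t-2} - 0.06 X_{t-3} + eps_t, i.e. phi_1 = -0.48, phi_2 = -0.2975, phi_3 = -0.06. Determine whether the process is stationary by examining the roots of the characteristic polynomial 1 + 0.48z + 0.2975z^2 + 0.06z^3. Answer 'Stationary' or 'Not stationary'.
\text{Stationary}

The AR(p) characteristic polynomial is P(z) = 1 + 0.48z + 0.2975z^2 + 0.06z^3.
Stationarity requires all roots to lie outside the unit circle, i.e. |z| > 1 for every root.
Degree 3: look for a simple real root z0 first, then factor out (1 - z/z0) and solve the remaining quadratic.
Testing z0 = -4: P(-4) = 1 + (0.48)(-4) + (0.2975)(-4)^2 + (0.06)(-4)^3
  = 1 + (-1.92) + (4.76) + (-3.84) = 0.  So z_0 = -4 is a root, |z_0| = 4.
Divide out the factor (1 + 0.25 z) = (1 - z/z0) (since 1/z0 = -0.25):
  P(z) = (1 + 0.25 z)(1 + (0.23) z + (0.24) z^2)
  [check: z-coef 0.23 - (-0.25) = 0.48; z^2-coef 0.24 - (-0.25)(0.23) = 0.2975; z^3-coef -(-0.25)(0.24) = 0.06.]
Remaining roots from the quadratic factor 1 + (0.23) z + (0.24) z^2:
  Set 1 + (0.23) z + (0.24) z^2 = 0, i.e. a z^2 + b z + c = 0 with a = 0.24, b = 0.23, c = 1.
  Discriminant D = b^2 - 4ac = (0.23)^2 - 4*(0.24)*1 = 0.0529 - (0.96) = -0.9071.
  D < 0, so the roots are the complex-conjugate pair z = (-b +/- i sqrt(-D)) / (2a) = -0.4792 +/- 1.9842i.
  For a conjugate pair |z|^2 = z * conj(z) = (product of roots) = c/a = 1/(0.24) = 4.166667, so |z| = sqrt(4.166667) = 2.0412 for both roots.
Moduli of all roots: 4.0000, 2.0412, 2.0412.
All moduli strictly greater than 1? Yes.
Verdict: Stationary.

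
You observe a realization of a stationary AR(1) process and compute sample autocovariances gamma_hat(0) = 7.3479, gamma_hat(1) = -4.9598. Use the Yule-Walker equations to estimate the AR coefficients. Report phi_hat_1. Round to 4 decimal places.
\hat\phi_{1} = -0.6750

The Yule-Walker equations for an AR(p) process read, in matrix form,
  Gamma_p phi = r_p,   with   (Gamma_p)_{ij} = gamma(|i - j|),
                       (r_p)_i = gamma(i),   i,j = 1..p.
Substitute the sample gammas (Toeplitz matrix and right-hand side of size 1):
  Gamma_p = [[7.3479]]
  r_p     = [-4.9598]
With p = 1 this is the single equation gamma(0) phi_1 = gamma(1):
  phi_hat_1 = gamma(1) / gamma(0) = -4.9598 / 7.3479 = -0.6750.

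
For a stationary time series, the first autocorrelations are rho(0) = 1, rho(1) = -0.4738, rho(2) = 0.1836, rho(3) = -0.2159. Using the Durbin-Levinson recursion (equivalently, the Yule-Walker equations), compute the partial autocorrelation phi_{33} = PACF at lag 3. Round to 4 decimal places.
\phi_{33} = -0.1931

The PACF at lag k is phi_{kk}, the last component of the solution
to the Yule-Walker system G_k phi = r_k where
  (G_k)_{ij} = rho(|i - j|), (r_k)_i = rho(i), i,j = 1..k.
Equivalently, Durbin-Levinson gives phi_{kk} iteratively:
  phi_{11} = rho(1)
  phi_{kk} = [rho(k) - sum_{j=1..k-1} phi_{k-1,j} rho(k-j)]
            / [1 - sum_{j=1..k-1} phi_{k-1,j} rho(j)],
  phi_{k,j} = phi_{k-1,j} - phi_{kk} phi_{k-1,k-j},  j = 1..k-1.
Step k = 1:
  phi_11 = rho(1) = -0.4738.
Step k = 2:
  phi_22 = [rho(2) - phi_11 rho(1)] / [1 - phi_11 rho(1)] = [0.1836 - (-0.4738)(-0.4738)] / [1 - (-0.4738)(-0.4738)]
         = -0.04088644 / 0.77551356 = -0.052722.
  Update: phi_21 = phi_11 - phi_22 phi_11 = -0.4738 - (-0.052722)(-0.4738) = -0.49878.
Step k = 3:
  phi_33 = [rho(3) - phi_21 rho(2) - phi_22 rho(1)] / [1 - phi_21 rho(1) - phi_22 rho(2)]
    numerator   = -0.2159 - (-0.49878)(0.1836) - (-0.052722)(-0.4738) = -0.14930364
    denominator = 1 - (-0.49878)(-0.4738) - (-0.052722)(0.1836) = 0.77335795
  phi_33 = -0.14930364 / 0.77335795 = -0.1931.
Therefore phi_{33} = -0.1931.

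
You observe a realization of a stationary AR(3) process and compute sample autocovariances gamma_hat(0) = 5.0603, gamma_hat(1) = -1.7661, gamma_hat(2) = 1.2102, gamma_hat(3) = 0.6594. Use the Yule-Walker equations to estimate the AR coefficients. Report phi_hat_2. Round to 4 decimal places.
\hat\phi_{2} = 0.2210

The Yule-Walker equations for an AR(p) process read, in matrix form,
  Gamma_p phi = r_p,   with   (Gamma_p)_{ij} = gamma(|i - j|),
                       (r_p)_i = gamma(i),   i,j = 1..p.
Substitute the sample gammas (Toeplitz matrix and right-hand side of size 3):
  Gamma_p = [[5.0603, -1.7661, 1.2102], [-1.7661, 5.0603, -1.7661], [1.2102, -1.7661, 5.0603]]
  r_p     = [-1.7661, 1.2102, 0.6594]
Written out (R1..R3):
  (R1) 5.0603 phi_1 - 1.7661 phi_2 + 1.2102 phi_3 = -1.7661
  (R2) -1.7661 phi_1 + 5.0603 phi_2 - 1.7661 phi_3 = 1.2102
  (R3) 1.2102 phi_1 - 1.7661 phi_2 + 5.0603 phi_3 = 0.6594
Gaussian elimination:
  R2 <- R2 - (-1.7661/5.0603) R1 = R2 - (-0.349011) R1:  4.443912 phi_2 - 1.343727 phi_3 = 0.593812
  R3 <- R3 - (1.2102/5.0603) R1 = R3 - (0.239156) R1:  -1.343727 phi_2 + 4.770874 phi_3 = 1.081773
  R3 <- R3 - (-1.343727/4.443912) R2 = R3 - (-0.302375) R2:  4.364564 phi_3 = 1.261327
Back-substitution:
  phi_hat_3 = 1.261327 / 4.364564 = 0.288993
  phi_hat_2 = (0.593812 - (-1.343727)(0.288993)) / 4.443912 = 0.221008
  phi_hat_1 = (-1.7661 - (-1.7661)(0.221008) - (1.2102)(0.288993)) / 5.0603 = -0.340991
So phi_hat = [-0.3410, 0.2210, 0.2890].
Therefore phi_hat_2 = 0.2210.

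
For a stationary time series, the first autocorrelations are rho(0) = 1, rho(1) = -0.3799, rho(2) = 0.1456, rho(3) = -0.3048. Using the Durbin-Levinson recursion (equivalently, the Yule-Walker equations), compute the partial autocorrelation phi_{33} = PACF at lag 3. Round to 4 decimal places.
\phi_{33} = -0.2910

The PACF at lag k is phi_{kk}, the last component of the solution
to the Yule-Walker system G_k phi = r_k where
  (G_k)_{ij} = rho(|i - j|), (r_k)_i = rho(i), i,j = 1..k.
Equivalently, Durbin-Levinson gives phi_{kk} iteratively:
  phi_{11} = rho(1)
  phi_{kk} = [rho(k) - sum_{j=1..k-1} phi_{k-1,j} rho(k-j)]
            / [1 - sum_{j=1..k-1} phi_{k-1,j} rho(j)],
  phi_{k,j} = phi_{k-1,j} - phi_{kk} phi_{k-1,k-j},  j = 1..k-1.
Step k = 1:
  phi_11 = rho(1) = -0.3799.
Step k = 2:
  phi_22 = [rho(2) - phi_11 rho(1)] / [1 - phi_11 rho(1)] = [0.1456 - (-0.3799)(-0.3799)] / [1 - (-0.3799)(-0.3799)]
         = 0.00127599 / 0.85567599 = 0.001491.
  Update: phi_21 = phi_11 - phi_22 phi_11 = -0.3799 - (0.001491)(-0.3799) = -0.379333.
Step k = 3:
  phi_33 = [rho(3) - phi_21 rho(2) - phi_22 rho(1)] / [1 - phi_21 rho(1) - phi_22 rho(2)]
    numerator   = -0.3048 - (-0.379333)(0.1456) - (0.001491)(-0.3799) = -0.24900253
    denominator = 1 - (-0.379333)(-0.3799) - (0.001491)(0.1456) = 0.85567409
  phi_33 = -0.24900253 / 0.85567409 = -0.291.
Therefore phi_{33} = -0.2910.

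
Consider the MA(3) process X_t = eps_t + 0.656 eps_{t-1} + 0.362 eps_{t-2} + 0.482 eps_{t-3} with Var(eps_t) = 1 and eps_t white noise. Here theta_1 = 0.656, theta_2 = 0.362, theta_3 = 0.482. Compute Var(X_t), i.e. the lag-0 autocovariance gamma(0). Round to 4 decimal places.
\gamma(0) = 1.7937

For an MA(q) process X_t = eps_t + sum_i theta_i eps_{t-i} with
Var(eps_t) = sigma^2, the variance is
  gamma(0) = sigma^2 * (1 + sum_i theta_i^2).
  sum_i theta_i^2 = (0.656)^2 + (0.362)^2 + (0.482)^2 = 0.430336 + 0.131044 + 0.232324 = 0.793704.
  gamma(0) = 1 * (1 + 0.793704) = 1 * 1.793704 = 1.793704, which rounds to 1.7937.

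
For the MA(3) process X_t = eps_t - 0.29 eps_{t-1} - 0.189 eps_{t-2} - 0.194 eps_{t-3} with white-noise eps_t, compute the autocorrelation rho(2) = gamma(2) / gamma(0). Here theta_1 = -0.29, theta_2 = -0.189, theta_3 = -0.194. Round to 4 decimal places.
\rho(2) = -0.1147

For an MA(q) process with theta_0 = 1, the autocovariance is
  gamma(k) = sigma^2 * sum_{i=0..q-k} theta_i * theta_{i+k},
and rho(k) = gamma(k) / gamma(0). Sigma^2 cancels.
  numerator   = (1)*(-0.189) + (-0.29)*(-0.194) = -0.13274.
  denominator = (1)^2 + (-0.29)^2 + (-0.189)^2 + (-0.194)^2 = 1.157457.
  rho(2) = -0.13274 / 1.157457 = -0.1147.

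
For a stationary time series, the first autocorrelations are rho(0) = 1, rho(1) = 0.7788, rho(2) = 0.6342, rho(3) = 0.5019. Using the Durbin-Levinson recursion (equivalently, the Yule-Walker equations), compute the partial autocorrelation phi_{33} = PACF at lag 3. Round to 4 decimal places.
\phi_{33} = -0.0308

The PACF at lag k is phi_{kk}, the last component of the solution
to the Yule-Walker system G_k phi = r_k where
  (G_k)_{ij} = rho(|i - j|), (r_k)_i = rho(i), i,j = 1..k.
Equivalently, Durbin-Levinson gives phi_{kk} iteratively:
  phi_{11} = rho(1)
  phi_{kk} = [rho(k) - sum_{j=1..k-1} phi_{k-1,j} rho(k-j)]
            / [1 - sum_{j=1..k-1} phi_{k-1,j} rho(j)],
  phi_{k,j} = phi_{k-1,j} - phi_{kk} phi_{k-1,k-j},  j = 1..k-1.
Step k = 1:
  phi_11 = rho(1) = 0.7788.
Step k = 2:
  phi_22 = [rho(2) - phi_11 rho(1)] / [1 - phi_11 rho(1)] = [0.6342 - (0.7788)(0.7788)] / [1 - (0.7788)(0.7788)]
         = 0.02767056 / 0.39347056 = 0.070324.
  Update: phi_21 = phi_11 - phi_22 phi_11 = 0.7788 - (0.070324)(0.7788) = 0.724031.
Step k = 3:
  phi_33 = [rho(3) - phi_21 rho(2) - phi_22 rho(1)] / [1 - phi_21 rho(1) - phi_22 rho(2)]
    numerator   = 0.5019 - (0.724031)(0.6342) - (0.070324)(0.7788) = -0.01204931
    denominator = 1 - (0.724031)(0.7788) - (0.070324)(0.6342) = 0.39152465
  phi_33 = -0.01204931 / 0.39152465 = -0.0308.
Therefore phi_{33} = -0.0308.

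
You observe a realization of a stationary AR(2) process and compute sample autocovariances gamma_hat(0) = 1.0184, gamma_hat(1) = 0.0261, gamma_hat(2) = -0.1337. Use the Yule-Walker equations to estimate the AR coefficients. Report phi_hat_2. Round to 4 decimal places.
\hat\phi_{2} = -0.1320

The Yule-Walker equations for an AR(p) process read, in matrix form,
  Gamma_p phi = r_p,   with   (Gamma_p)_{ij} = gamma(|i - j|),
                       (r_p)_i = gamma(i),   i,j = 1..p.
Substitute the sample gammas (Toeplitz matrix and right-hand side of size 2):
  Gamma_p = [[1.0184, 0.0261], [0.0261, 1.0184]]
  r_p     = [0.0261, -0.1337]
Written out:
  1.0184 phi_1 + 0.0261 phi_2 = 0.0261
  0.0261 phi_1 + 1.0184 phi_2 = -0.1337
Solve by Cramer's rule:
  det = gamma(0)^2 - gamma(1)^2 = (1.0184)^2 - (0.0261)^2 = 1.03713856 - 0.00068121 = 1.03645735
  phi_hat_1 = [gamma(1) gamma(0) - gamma(1) gamma(2)] / det = [(0.0261)(1.0184) - (0.0261)(-0.1337)] / 1.03645735 = 0.03006981 / 1.03645735 = 0.029
  phi_hat_2 = [gamma(0) gamma(2) - gamma(1)^2] / det = [(1.0184)(-0.1337) - (0.0261)^2] / 1.03645735 = -0.13684129 / 1.03645735 = -0.132
So phi_hat = [0.0290, -0.1320].
Therefore phi_hat_2 = -0.1320.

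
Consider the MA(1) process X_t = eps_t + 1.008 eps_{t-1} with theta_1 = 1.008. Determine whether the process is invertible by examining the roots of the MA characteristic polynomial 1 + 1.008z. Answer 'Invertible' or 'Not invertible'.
\text{Not invertible}

The MA(q) characteristic polynomial is P(z) = 1 + 1.008z.
Invertibility requires all roots to lie outside the unit circle, i.e. |z| > 1 for every root.
This is linear in z: 1 + (1.008) z = 0  =>  z = -1/(1.008) = -0.992063,  |z| = 0.992063.
Moduli of all roots: 0.9921.
All moduli strictly greater than 1? No.
Verdict: Not invertible.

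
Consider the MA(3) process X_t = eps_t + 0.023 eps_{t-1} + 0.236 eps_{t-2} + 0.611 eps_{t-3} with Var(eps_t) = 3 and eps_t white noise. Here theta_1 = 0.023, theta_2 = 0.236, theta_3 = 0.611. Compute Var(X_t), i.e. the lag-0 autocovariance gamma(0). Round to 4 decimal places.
\gamma(0) = 4.2886

For an MA(q) process X_t = eps_t + sum_i theta_i eps_{t-i} with
Var(eps_t) = sigma^2, the variance is
  gamma(0) = sigma^2 * (1 + sum_i theta_i^2).
  sum_i theta_i^2 = (0.023)^2 + (0.236)^2 + (0.611)^2 = 0.000529 + 0.055696 + 0.373321 = 0.429546.
  gamma(0) = 3 * (1 + 0.429546) = 3 * 1.429546 = 4.288638, which rounds to 4.2886.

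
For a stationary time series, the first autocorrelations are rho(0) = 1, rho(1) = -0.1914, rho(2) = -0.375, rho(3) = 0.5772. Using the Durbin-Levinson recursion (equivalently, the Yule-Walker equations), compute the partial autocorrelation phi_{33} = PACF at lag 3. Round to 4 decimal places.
\phi_{33} = 0.4990

The PACF at lag k is phi_{kk}, the last component of the solution
to the Yule-Walker system G_k phi = r_k where
  (G_k)_{ij} = rho(|i - j|), (r_k)_i = rho(i), i,j = 1..k.
Equivalently, Durbin-Levinson gives phi_{kk} iteratively:
  phi_{11} = rho(1)
  phi_{kk} = [rho(k) - sum_{j=1..k-1} phi_{k-1,j} rho(k-j)]
            / [1 - sum_{j=1..k-1} phi_{k-1,j} rho(j)],
  phi_{k,j} = phi_{k-1,j} - phi_{kk} phi_{k-1,k-j},  j = 1..k-1.
Step k = 1:
  phi_11 = rho(1) = -0.1914.
Step k = 2:
  phi_22 = [rho(2) - phi_11 rho(1)] / [1 - phi_11 rho(1)] = [-0.375 - (-0.1914)(-0.1914)] / [1 - (-0.1914)(-0.1914)]
         = -0.41163396 / 0.96336604 = -0.427287.
  Update: phi_21 = phi_11 - phi_22 phi_11 = -0.1914 - (-0.427287)(-0.1914) = -0.273183.
Step k = 3:
  phi_33 = [rho(3) - phi_21 rho(2) - phi_22 rho(1)] / [1 - phi_21 rho(1) - phi_22 rho(2)]
    numerator   = 0.5772 - (-0.273183)(-0.375) - (-0.427287)(-0.1914) = 0.3929737
    denominator = 1 - (-0.273183)(-0.1914) - (-0.427287)(-0.375) = 0.78748013
  phi_33 = 0.3929737 / 0.78748013 = 0.499.
Therefore phi_{33} = 0.4990.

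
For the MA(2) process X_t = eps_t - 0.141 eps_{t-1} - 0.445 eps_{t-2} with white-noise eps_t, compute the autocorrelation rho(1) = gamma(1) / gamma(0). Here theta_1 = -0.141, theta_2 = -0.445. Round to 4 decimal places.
\rho(1) = -0.0643

For an MA(q) process with theta_0 = 1, the autocovariance is
  gamma(k) = sigma^2 * sum_{i=0..q-k} theta_i * theta_{i+k},
and rho(k) = gamma(k) / gamma(0). Sigma^2 cancels.
  numerator   = (1)*(-0.141) + (-0.141)*(-0.445) = -0.078255.
  denominator = (1)^2 + (-0.141)^2 + (-0.445)^2 = 1.217906.
  rho(1) = -0.078255 / 1.217906 = -0.0643.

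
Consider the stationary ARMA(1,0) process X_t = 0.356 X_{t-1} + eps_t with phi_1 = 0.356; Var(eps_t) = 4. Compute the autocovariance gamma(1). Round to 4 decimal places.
\gamma(1) = 1.6307

Multiply the model equation by X_{t-k} and take expectations. With theta_0 = psi_0 = 1 and psi_j the MA(infinity) weights, this gives
  gamma(k) - sum_i phi_i gamma(k-i) = c_k,
  c_k = sigma^2 * sum_{j=k..q} theta_j psi_{j-k}   (c_k = 0 for k > q),
using gamma(-m) = gamma(m).
Pure AR (q = 0): c_0 = sigma^2 = 4, c_k = 0 for k >= 1.
Equations for k = 0 and k = 1 (AR order 1):
  gamma(0) = phi_1 gamma(1) + c_0
  gamma(1) = phi_1 gamma(0) + c_1
Substituting the second into the first: gamma(0) (1 - phi_1^2) = c_0 + phi_1 c_1, so
  gamma(0) = c_0 / (1 - phi_1^2) = 4 / (1 - (0.356)^2) = 4 / 0.873264 = 4.580516.
  gamma(1) = phi_1 gamma(0) = (0.356)(4.580516) = 1.630664.
Therefore gamma(1) = 1.6307 (to 4 decimal places).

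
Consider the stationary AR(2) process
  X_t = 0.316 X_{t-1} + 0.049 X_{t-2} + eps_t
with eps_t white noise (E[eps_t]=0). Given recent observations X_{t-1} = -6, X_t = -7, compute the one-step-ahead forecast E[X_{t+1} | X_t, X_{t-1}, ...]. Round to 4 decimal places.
E[X_{t+1} \mid \mathcal F_t] = -2.5060

For an AR(p) model X_t = c + sum_i phi_i X_{t-i} + eps_t, the
one-step-ahead conditional mean is
  E[X_{t+1} | X_t, ...] = c + sum_i phi_i X_{t+1-i}.
Substitute known values:
  E[X_{t+1} | ...] = (0.316) * (-7) + (0.049) * (-6)
                   = -2.5060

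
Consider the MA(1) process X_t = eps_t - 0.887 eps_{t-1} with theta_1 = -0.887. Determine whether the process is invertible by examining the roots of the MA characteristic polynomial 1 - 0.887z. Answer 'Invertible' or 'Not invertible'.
\text{Invertible}

The MA(q) characteristic polynomial is P(z) = 1 - 0.887z.
Invertibility requires all roots to lie outside the unit circle, i.e. |z| > 1 for every root.
This is linear in z: 1 + (-0.887) z = 0  =>  z = -1/(-0.887) = 1.127396,  |z| = 1.127396.
Moduli of all roots: 1.1274.
All moduli strictly greater than 1? Yes.
Verdict: Invertible.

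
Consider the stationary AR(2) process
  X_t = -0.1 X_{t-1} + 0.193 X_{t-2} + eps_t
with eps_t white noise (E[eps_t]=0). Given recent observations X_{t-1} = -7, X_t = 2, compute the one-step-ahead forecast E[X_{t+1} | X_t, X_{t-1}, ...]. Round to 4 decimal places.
E[X_{t+1} \mid \mathcal F_t] = -1.5510

For an AR(p) model X_t = c + sum_i phi_i X_{t-i} + eps_t, the
one-step-ahead conditional mean is
  E[X_{t+1} | X_t, ...] = c + sum_i phi_i X_{t+1-i}.
Substitute known values:
  E[X_{t+1} | ...] = (-0.1) * (2) + (0.193) * (-7)
                   = -1.5510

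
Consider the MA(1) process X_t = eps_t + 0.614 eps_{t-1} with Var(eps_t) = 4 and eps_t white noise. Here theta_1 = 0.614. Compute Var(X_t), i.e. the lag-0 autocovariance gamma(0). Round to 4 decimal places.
\gamma(0) = 5.5080

For an MA(q) process X_t = eps_t + sum_i theta_i eps_{t-i} with
Var(eps_t) = sigma^2, the variance is
  gamma(0) = sigma^2 * (1 + sum_i theta_i^2).
  sum_i theta_i^2 = (0.614)^2 = 0.376996.
  gamma(0) = 4 * (1 + 0.376996) = 4 * 1.376996 = 5.507984, which rounds to 5.5080.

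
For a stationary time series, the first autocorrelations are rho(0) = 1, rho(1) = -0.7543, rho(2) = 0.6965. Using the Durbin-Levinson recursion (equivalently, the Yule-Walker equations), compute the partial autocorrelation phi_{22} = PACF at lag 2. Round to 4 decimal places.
\phi_{22} = 0.2959

The PACF at lag k is phi_{kk}, the last component of the solution
to the Yule-Walker system G_k phi = r_k where
  (G_k)_{ij} = rho(|i - j|), (r_k)_i = rho(i), i,j = 1..k.
Equivalently, Durbin-Levinson gives phi_{kk} iteratively:
  phi_{11} = rho(1)
  phi_{kk} = [rho(k) - sum_{j=1..k-1} phi_{k-1,j} rho(k-j)]
            / [1 - sum_{j=1..k-1} phi_{k-1,j} rho(j)],
  phi_{k,j} = phi_{k-1,j} - phi_{kk} phi_{k-1,k-j},  j = 1..k-1.
Step k = 1:
  phi_11 = rho(1) = -0.7543.
Step k = 2:
  phi_22 = [rho(2) - phi_11 rho(1)] / [1 - phi_11 rho(1)] = [0.6965 - (-0.7543)(-0.7543)] / [1 - (-0.7543)(-0.7543)]
         = 0.12753151 / 0.43103151 = 0.2959.
Therefore phi_{22} = 0.2959.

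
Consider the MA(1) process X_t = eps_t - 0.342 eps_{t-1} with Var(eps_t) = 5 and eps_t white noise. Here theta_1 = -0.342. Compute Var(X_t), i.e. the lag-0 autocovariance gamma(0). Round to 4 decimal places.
\gamma(0) = 5.5848

For an MA(q) process X_t = eps_t + sum_i theta_i eps_{t-i} with
Var(eps_t) = sigma^2, the variance is
  gamma(0) = sigma^2 * (1 + sum_i theta_i^2).
  sum_i theta_i^2 = (-0.342)^2 = 0.116964.
  gamma(0) = 5 * (1 + 0.116964) = 5 * 1.116964 = 5.58482, which rounds to 5.5848.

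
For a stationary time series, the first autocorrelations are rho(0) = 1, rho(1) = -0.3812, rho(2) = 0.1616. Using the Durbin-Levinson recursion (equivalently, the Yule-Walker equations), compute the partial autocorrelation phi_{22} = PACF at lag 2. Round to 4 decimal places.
\phi_{22} = 0.0191

The PACF at lag k is phi_{kk}, the last component of the solution
to the Yule-Walker system G_k phi = r_k where
  (G_k)_{ij} = rho(|i - j|), (r_k)_i = rho(i), i,j = 1..k.
Equivalently, Durbin-Levinson gives phi_{kk} iteratively:
  phi_{11} = rho(1)
  phi_{kk} = [rho(k) - sum_{j=1..k-1} phi_{k-1,j} rho(k-j)]
            / [1 - sum_{j=1..k-1} phi_{k-1,j} rho(j)],
  phi_{k,j} = phi_{k-1,j} - phi_{kk} phi_{k-1,k-j},  j = 1..k-1.
Step k = 1:
  phi_11 = rho(1) = -0.3812.
Step k = 2:
  phi_22 = [rho(2) - phi_11 rho(1)] / [1 - phi_11 rho(1)] = [0.1616 - (-0.3812)(-0.3812)] / [1 - (-0.3812)(-0.3812)]
         = 0.01628656 / 0.85468656 = 0.0191.
Therefore phi_{22} = 0.0191.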